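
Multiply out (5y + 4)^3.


Expand (5y + 4)^3 by repeated multiplication:
  (5y + 4)^2 = 25y^2 + 40y + 16
= 125y^3 + 300y^2 + 240y + 64


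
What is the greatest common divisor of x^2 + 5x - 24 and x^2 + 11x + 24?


Factor each:
  x^2 + 5x - 24 = (x + 8)(x - 3)
  x^2 + 11x + 24 = (x + 8)(x + 3)
Common monic factor: x + 8


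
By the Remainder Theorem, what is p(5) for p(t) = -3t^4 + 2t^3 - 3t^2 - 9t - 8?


By the Remainder Theorem, the remainder equals p(5):
  -3*(5)^4 = -1875
  2*(5)^3 = 250
  -3*(5)^2 = -75
  -9*(5)^1 = -45
  constant: -8
Sum: -1875 + 250 - 75 - 45 - 8 = -1753


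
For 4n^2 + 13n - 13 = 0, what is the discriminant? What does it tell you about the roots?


D = b^2 - 4ac = (13)^2 - 4(4)(-13) = 169 + 208 = 377
Since D > 0: two distinct irrational roots


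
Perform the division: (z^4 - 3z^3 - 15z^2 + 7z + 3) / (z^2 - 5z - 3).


(z^4 - 3z^3 - 15z^2 + 7z + 3) / (z^2 - 5z - 3)
Step 1: z^2 * (z^2 - 5z - 3) = z^4 - 5z^3 - 3z^2; subtract.
Step 2: 2z * (z^2 - 5z - 3) = 2z^3 - 10z^2 - 6z; subtract.
Step 3: -2 * (z^2 - 5z - 3) = -2z^2 + 10z + 6; subtract.
Quotient: z^2 + 2z - 2, Remainder: 3z - 3


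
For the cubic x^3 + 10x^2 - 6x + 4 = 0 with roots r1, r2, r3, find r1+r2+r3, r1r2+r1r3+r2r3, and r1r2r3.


Monic cubic x^3+bx^2+cx+d=0: sum=-b, pairwise sum=c, product=-d.
b=10, c=-6, d=4
r1+r2+r3 = -10
r1r2+r1r3+r2r3 = -6
r1r2r3 = -4


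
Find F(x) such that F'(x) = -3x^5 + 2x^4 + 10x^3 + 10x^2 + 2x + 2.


Reverse power rule on each term:
  ∫ -3x^5 dx = -(1/2)x^6
  ∫ 2x^4 dx = (2/5)x^5
  ∫ 10x^3 dx = (5/2)x^4
  ∫ 10x^2 dx = (10/3)x^3
  ∫ 2x dx = x^2
  ∫ 2 dx = 2x
F(x) = -(1/2)x^6 + (2/5)x^5 + (5/2)x^4 + (10/3)x^3 + x^2 + 2x + C


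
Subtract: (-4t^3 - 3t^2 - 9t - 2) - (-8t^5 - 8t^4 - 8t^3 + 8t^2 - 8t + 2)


Distribute the minus sign:
  (-4t^3 - 3t^2 - 9t - 2)
- (-8t^5 - 8t^4 - 8t^3 + 8t^2 - 8t + 2)
Negate second polynomial: 8t^5 + 8t^4 + 8t^3 - 8t^2 + 8t - 2
Add: 8t^5 + 8t^4 + 4t^3 - 11t^2 - t - 4


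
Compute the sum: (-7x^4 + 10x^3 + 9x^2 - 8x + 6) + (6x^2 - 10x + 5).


Align terms by degree and add:
  -7x^4 + 10x^3 + 9x^2 - 8x + 6
+ 6x^2 - 10x + 5
= -7x^4 + 10x^3 + 15x^2 - 18x + 11


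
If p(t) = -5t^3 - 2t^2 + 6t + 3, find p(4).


Using direct substitution:
  -5 * (4)^3 = -320
  -2 * (4)^2 = -32
  6 * (4)^1 = 24
  constant: 3
Sum = -320 - 32 + 24 + 3 = -325


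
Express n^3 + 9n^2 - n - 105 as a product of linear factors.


Try integer roots (divisors of -105). n=-5: p(-5)=0.
Divide out (n + 5): quotient is n^2 + 4n - 21.
Factor the quadratic: (n + 7)(n - 3)
Result: (n + 5)(n + 7)(n - 3)


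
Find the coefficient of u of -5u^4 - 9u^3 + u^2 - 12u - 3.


Read off the coefficient of u: -12


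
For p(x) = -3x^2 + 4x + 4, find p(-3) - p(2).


p(-3) = -35
p(2) = 0
p(-3) - p(2) = -35 = -35


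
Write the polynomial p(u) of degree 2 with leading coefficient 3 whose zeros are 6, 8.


p(u) = 3(u - 6)(u - 8)
Expand: 3u^2 - 42u + 144


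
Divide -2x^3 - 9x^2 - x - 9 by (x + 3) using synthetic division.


Synthetic division with c = -3. Coefficients: -2, -9, -1, -9
Bring down -2.
  -2 * -3 = 6; 6 - 9 = -3
  -3 * -3 = 9; 9 - 1 = 8
  8 * -3 = -24; -24 - 9 = -33
Quotient: -2x^2 - 3x + 8, Remainder: -33


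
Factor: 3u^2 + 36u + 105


Roots satisfy r1 + r2 = -b/a = -12 and r1*r2 = c/a = 35.
So r1 = -5, r2 = -7.
3u^2 + 36u + 105 = 3(u - r1)(u - r2) = 3(u + 5)(u + 7)


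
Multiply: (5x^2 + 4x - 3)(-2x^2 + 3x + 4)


Distribute each term of the first polynomial:
  (5x^2)(-2x^2 + 3x + 4) = -10x^4 + 15x^3 + 20x^2
  (4x)(-2x^2 + 3x + 4) = -8x^3 + 12x^2 + 16x
  (-3)(-2x^2 + 3x + 4) = 6x^2 - 9x - 12
Sum: -10x^4 + 7x^3 + 38x^2 + 7x - 12


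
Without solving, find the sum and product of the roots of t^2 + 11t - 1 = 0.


For at^2+bt+c=0: sum = -b/a, product = c/a.
a=1, b=11, c=-1
Sum = -(11)/1 = -11
Product = (-1)/1 = -1


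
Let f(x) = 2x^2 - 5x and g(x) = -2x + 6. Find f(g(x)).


Substitute g(x) into f:
f(g(x)) = 2*(-2x + 6)^2 + (-5)*(-2x + 6)
(-2x + 6)^2 = 4x^2 - 24x + 36
Expand and combine: 8x^2 - 38x + 42


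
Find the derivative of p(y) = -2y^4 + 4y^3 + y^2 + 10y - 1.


Apply the power rule term by term:
  d/dy(-2y^4) = -8y^3
  d/dy(4y^3) = 12y^2
  d/dy(y^2) = 2y
  d/dy(10y) = 10
  d/dy(-1) = 0
p'(y) = -8y^3 + 12y^2 + 2y + 10


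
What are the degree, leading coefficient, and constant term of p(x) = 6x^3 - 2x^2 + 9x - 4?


Highest power of x is 3, with coefficient 6. Constant term is -4.
Degree = 3, leading coefficient = 6, constant term = -4


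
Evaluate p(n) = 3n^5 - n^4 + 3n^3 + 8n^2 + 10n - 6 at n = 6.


Using direct substitution:
  3 * (6)^5 = 23328
  -1 * (6)^4 = -1296
  3 * (6)^3 = 648
  8 * (6)^2 = 288
  10 * (6)^1 = 60
  constant: -6
Sum = 23328 - 1296 + 648 + 288 + 60 - 6 = 23022


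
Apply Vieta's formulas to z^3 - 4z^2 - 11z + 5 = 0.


Monic cubic z^3+bz^2+cz+d=0: sum=-b, pairwise sum=c, product=-d.
b=-4, c=-11, d=5
r1+r2+r3 = 4
r1r2+r1r3+r2r3 = -11
r1r2r3 = -5


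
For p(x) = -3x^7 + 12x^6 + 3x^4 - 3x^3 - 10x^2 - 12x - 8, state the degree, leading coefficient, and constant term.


Highest power of x is 7, with coefficient -3. Constant term is -8.
Degree = 7, leading coefficient = -3, constant term = -8


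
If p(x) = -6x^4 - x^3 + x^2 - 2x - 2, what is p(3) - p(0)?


p(3) = -512
p(0) = -2
p(3) - p(0) = -512 + 2 = -510


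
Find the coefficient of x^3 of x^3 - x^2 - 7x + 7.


Read off the coefficient of x^3: 1


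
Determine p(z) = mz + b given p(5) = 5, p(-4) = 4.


p(z) = mz + b. Using p(5)=5, p(-4)=4:
m = (5 - 4)/(5 + 4) = 1/9 = 1/9
b = 5 - m*(5) = 5 - 5/9 = 40/9
p(z) = (1/9)z + (40/9)


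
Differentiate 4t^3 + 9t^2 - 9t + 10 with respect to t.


Apply the power rule term by term:
  d/dt(4t^3) = 12t^2
  d/dt(9t^2) = 18t
  d/dt(-9t) = -9
  d/dt(10) = 0
p'(t) = 12t^2 + 18t - 9


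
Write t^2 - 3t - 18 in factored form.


Roots satisfy r1 + r2 = -b/a = 3 and r1*r2 = c/a = -18.
So r1 = 6, r2 = -3.
t^2 - 3t - 18 = (t - r1)(t - r2) = (t - 6)(t + 3)


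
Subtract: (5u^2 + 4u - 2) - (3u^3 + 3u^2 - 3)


Distribute the minus sign:
  (5u^2 + 4u - 2)
- (3u^3 + 3u^2 - 3)
Negate second polynomial: -3u^3 - 3u^2 + 3
Add: -3u^3 + 2u^2 + 4u + 1


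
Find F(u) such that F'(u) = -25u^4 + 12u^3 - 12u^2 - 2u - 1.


Reverse power rule on each term:
  ∫ -25u^4 du = -5u^5
  ∫ 12u^3 du = 3u^4
  ∫ -12u^2 du = -4u^3
  ∫ -2u du = -u^2
  ∫ -1 du = -u
F(u) = -5u^5 + 3u^4 - 4u^3 - u^2 - u + C


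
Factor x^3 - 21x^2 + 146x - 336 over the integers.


Try integer roots (divisors of -336). x=8: p(8)=0.
Divide out (x - 8): quotient is x^2 - 13x + 42.
Factor the quadratic: (x - 7)(x - 6)
Result: (x - 8)(x - 7)(x - 6)


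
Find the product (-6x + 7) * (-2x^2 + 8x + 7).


Distribute each term of the first polynomial:
  (-6x)(-2x^2 + 8x + 7) = 12x^3 - 48x^2 - 42x
  (7)(-2x^2 + 8x + 7) = -14x^2 + 56x + 49
Sum: 12x^3 - 62x^2 + 14x + 49


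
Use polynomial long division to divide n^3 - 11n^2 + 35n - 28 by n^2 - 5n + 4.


(n^3 - 11n^2 + 35n - 28) / (n^2 - 5n + 4)
Step 1: n * (n^2 - 5n + 4) = n^3 - 5n^2 + 4n; subtract.
Step 2: -6 * (n^2 - 5n + 4) = -6n^2 + 30n - 24; subtract.
Quotient: n - 6, Remainder: n - 4


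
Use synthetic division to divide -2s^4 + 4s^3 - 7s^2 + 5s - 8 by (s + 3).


Synthetic division with c = -3. Coefficients: -2, 4, -7, 5, -8
Bring down -2.
  -2 * -3 = 6; 6 + 4 = 10
  10 * -3 = -30; -30 - 7 = -37
  -37 * -3 = 111; 111 + 5 = 116
  116 * -3 = -348; -348 - 8 = -356
Quotient: -2s^3 + 10s^2 - 37s + 116, Remainder: -356


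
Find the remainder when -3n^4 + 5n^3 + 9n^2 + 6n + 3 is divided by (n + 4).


By the Remainder Theorem, the remainder equals p(-4):
  -3*(-4)^4 = -768
  5*(-4)^3 = -320
  9*(-4)^2 = 144
  6*(-4)^1 = -24
  constant: 3
Sum: -768 - 320 + 144 - 24 + 3 = -965


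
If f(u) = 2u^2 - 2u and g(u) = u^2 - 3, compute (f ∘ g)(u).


Substitute g(u) into f:
f(g(u)) = 2*(u^2 - 3)^2 + (-2)*(u^2 - 3)
(u^2 - 3)^2 = u^4 - 6u^2 + 9
Expand and combine: 2u^4 - 14u^2 + 24


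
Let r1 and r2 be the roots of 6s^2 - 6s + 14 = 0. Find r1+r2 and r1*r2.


For as^2+bs+c=0: sum = -b/a, product = c/a.
a=6, b=-6, c=14
Sum = -(-6)/6 = 1
Product = (14)/6 = 7/3


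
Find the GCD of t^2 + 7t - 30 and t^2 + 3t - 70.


Factor each:
  t^2 + 7t - 30 = (t + 10)(t - 3)
  t^2 + 3t - 70 = (t + 10)(t - 7)
Common monic factor: t + 10


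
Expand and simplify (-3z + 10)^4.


Expand (-3z + 10)^4 by repeated multiplication:
  (-3z + 10)^2 = 9z^2 - 60z + 100
  (-3z + 10)^3 = -27z^3 + 270z^2 - 900z + 1000
= 81z^4 - 1080z^3 + 5400z^2 - 12000z + 10000


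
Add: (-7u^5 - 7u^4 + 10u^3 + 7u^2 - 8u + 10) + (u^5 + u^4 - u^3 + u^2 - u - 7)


Align terms by degree and add:
  -7u^5 - 7u^4 + 10u^3 + 7u^2 - 8u + 10
+ u^5 + u^4 - u^3 + u^2 - u - 7
= -6u^5 - 6u^4 + 9u^3 + 8u^2 - 9u + 3


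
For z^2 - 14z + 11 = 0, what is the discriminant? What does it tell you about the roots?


D = b^2 - 4ac = (-14)^2 - 4(1)(11) = 196 - 44 = 152
Since D > 0: two distinct irrational roots


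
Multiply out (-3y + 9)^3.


Expand (-3y + 9)^3 by repeated multiplication:
  (-3y + 9)^2 = 9y^2 - 54y + 81
= -27y^3 + 243y^2 - 729y + 729


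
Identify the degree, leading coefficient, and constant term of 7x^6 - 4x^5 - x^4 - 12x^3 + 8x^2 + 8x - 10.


Highest power of x is 6, with coefficient 7. Constant term is -10.
Degree = 6, leading coefficient = 7, constant term = -10


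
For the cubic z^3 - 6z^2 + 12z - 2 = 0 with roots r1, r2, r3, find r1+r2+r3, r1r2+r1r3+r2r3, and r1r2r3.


Monic cubic z^3+bz^2+cz+d=0: sum=-b, pairwise sum=c, product=-d.
b=-6, c=12, d=-2
r1+r2+r3 = 6
r1r2+r1r3+r2r3 = 12
r1r2r3 = 2


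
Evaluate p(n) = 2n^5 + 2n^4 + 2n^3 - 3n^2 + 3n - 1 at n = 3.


Using direct substitution:
  2 * (3)^5 = 486
  2 * (3)^4 = 162
  2 * (3)^3 = 54
  -3 * (3)^2 = -27
  3 * (3)^1 = 9
  constant: -1
Sum = 486 + 162 + 54 - 27 + 9 - 1 = 683


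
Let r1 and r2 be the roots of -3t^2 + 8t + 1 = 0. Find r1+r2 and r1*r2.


For at^2+bt+c=0: sum = -b/a, product = c/a.
a=-3, b=8, c=1
Sum = -(8)/-3 = 8/3
Product = (1)/-3 = -1/3


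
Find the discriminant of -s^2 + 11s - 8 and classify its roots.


D = b^2 - 4ac = (11)^2 - 4(-1)(-8) = 121 - 32 = 89
Since D > 0: two distinct irrational roots


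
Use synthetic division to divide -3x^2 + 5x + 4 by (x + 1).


Synthetic division with c = -1. Coefficients: -3, 5, 4
Bring down -3.
  -3 * -1 = 3; 3 + 5 = 8
  8 * -1 = -8; -8 + 4 = -4
Quotient: -3x + 8, Remainder: -4


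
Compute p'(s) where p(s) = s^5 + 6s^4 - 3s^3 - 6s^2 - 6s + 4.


Apply the power rule term by term:
  d/ds(s^5) = 5s^4
  d/ds(6s^4) = 24s^3
  d/ds(-3s^3) = -9s^2
  d/ds(-6s^2) = -12s
  d/ds(-6s) = -6
  d/ds(4) = 0
p'(s) = 5s^4 + 24s^3 - 9s^2 - 12s - 6


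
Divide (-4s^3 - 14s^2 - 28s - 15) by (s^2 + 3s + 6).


(-4s^3 - 14s^2 - 28s - 15) / (s^2 + 3s + 6)
Step 1: -4s * (s^2 + 3s + 6) = -4s^3 - 12s^2 - 24s; subtract.
Step 2: -2 * (s^2 + 3s + 6) = -2s^2 - 6s - 12; subtract.
Quotient: -4s - 2, Remainder: 2s - 3


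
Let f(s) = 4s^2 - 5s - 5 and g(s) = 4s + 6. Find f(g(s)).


Substitute g(s) into f:
f(g(s)) = 4*(4s + 6)^2 + (-5)*(4s + 6) + (-5)
(4s + 6)^2 = 16s^2 + 48s + 36
Expand and combine: 64s^2 + 172s + 109


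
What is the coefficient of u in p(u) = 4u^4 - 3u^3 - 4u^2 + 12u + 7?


Read off the coefficient of u: 12


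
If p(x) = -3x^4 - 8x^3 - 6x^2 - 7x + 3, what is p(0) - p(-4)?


p(0) = 3
p(-4) = -321
p(0) - p(-4) = 3 + 321 = 324


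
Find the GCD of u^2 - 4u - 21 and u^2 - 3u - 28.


Factor each:
  u^2 - 4u - 21 = (u - 7)(u + 3)
  u^2 - 3u - 28 = (u - 7)(u + 4)
Common monic factor: u - 7


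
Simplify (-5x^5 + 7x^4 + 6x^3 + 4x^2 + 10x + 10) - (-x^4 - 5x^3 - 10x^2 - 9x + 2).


Distribute the minus sign:
  (-5x^5 + 7x^4 + 6x^3 + 4x^2 + 10x + 10)
- (-x^4 - 5x^3 - 10x^2 - 9x + 2)
Negate second polynomial: x^4 + 5x^3 + 10x^2 + 9x - 2
Add: -5x^5 + 8x^4 + 11x^3 + 14x^2 + 19x + 8


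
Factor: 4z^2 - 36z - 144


Roots satisfy r1 + r2 = -b/a = 9 and r1*r2 = c/a = -36.
So r1 = 12, r2 = -3.
4z^2 - 36z - 144 = 4(z - r1)(z - r2) = 4(z - 12)(z + 3)


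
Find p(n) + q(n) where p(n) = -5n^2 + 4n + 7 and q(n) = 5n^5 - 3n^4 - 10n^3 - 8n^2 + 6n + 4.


Align terms by degree and add:
  -5n^2 + 4n + 7
+ 5n^5 - 3n^4 - 10n^3 - 8n^2 + 6n + 4
= 5n^5 - 3n^4 - 10n^3 - 13n^2 + 10n + 11


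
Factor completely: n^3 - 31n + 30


Try integer roots (divisors of 30). n=-6: p(-6)=0.
Divide out (n + 6): quotient is n^2 - 6n + 5.
Factor the quadratic: (n - 5)(n - 1)
Result: (n + 6)(n - 5)(n - 1)


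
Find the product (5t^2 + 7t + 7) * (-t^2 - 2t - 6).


Distribute each term of the first polynomial:
  (5t^2)(-t^2 - 2t - 6) = -5t^4 - 10t^3 - 30t^2
  (7t)(-t^2 - 2t - 6) = -7t^3 - 14t^2 - 42t
  (7)(-t^2 - 2t - 6) = -7t^2 - 14t - 42
Sum: -5t^4 - 17t^3 - 51t^2 - 56t - 42


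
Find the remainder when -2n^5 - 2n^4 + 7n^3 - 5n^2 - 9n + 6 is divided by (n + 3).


By the Remainder Theorem, the remainder equals p(-3):
  -2*(-3)^5 = 486
  -2*(-3)^4 = -162
  7*(-3)^3 = -189
  -5*(-3)^2 = -45
  -9*(-3)^1 = 27
  constant: 6
Sum: 486 - 162 - 189 - 45 + 27 + 6 = 123


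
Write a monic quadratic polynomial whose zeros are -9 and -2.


p(t) = (t + 9)(t + 2)
Expand: t^2 + 11t + 18


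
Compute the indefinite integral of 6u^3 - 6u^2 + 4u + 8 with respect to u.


Reverse power rule on each term:
  ∫ 6u^3 du = (3/2)u^4
  ∫ -6u^2 du = -2u^3
  ∫ 4u du = 2u^2
  ∫ 8 du = 8u
F(u) = (3/2)u^4 - 2u^3 + 2u^2 + 8u + C


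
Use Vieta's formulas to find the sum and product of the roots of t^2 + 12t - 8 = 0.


For at^2+bt+c=0: sum = -b/a, product = c/a.
a=1, b=12, c=-8
Sum = -(12)/1 = -12
Product = (-8)/1 = -8


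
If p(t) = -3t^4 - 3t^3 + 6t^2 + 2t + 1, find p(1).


Using direct substitution:
  -3 * (1)^4 = -3
  -3 * (1)^3 = -3
  6 * (1)^2 = 6
  2 * (1)^1 = 2
  constant: 1
Sum = -3 - 3 + 6 + 2 + 1 = 3


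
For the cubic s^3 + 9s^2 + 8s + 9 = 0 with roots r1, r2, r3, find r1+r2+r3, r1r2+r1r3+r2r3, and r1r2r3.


Monic cubic s^3+bs^2+cs+d=0: sum=-b, pairwise sum=c, product=-d.
b=9, c=8, d=9
r1+r2+r3 = -9
r1r2+r1r3+r2r3 = 8
r1r2r3 = -9


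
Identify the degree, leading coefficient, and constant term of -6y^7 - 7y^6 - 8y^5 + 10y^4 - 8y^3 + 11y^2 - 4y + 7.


Highest power of y is 7, with coefficient -6. Constant term is 7.
Degree = 7, leading coefficient = -6, constant term = 7


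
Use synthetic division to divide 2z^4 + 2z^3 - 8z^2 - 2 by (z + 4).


Synthetic division with c = -4. Coefficients: 2, 2, -8, 0, -2
Bring down 2.
  2 * -4 = -8; -8 + 2 = -6
  -6 * -4 = 24; 24 - 8 = 16
  16 * -4 = -64; -64 + 0 = -64
  -64 * -4 = 256; 256 - 2 = 254
Quotient: 2z^3 - 6z^2 + 16z - 64, Remainder: 254


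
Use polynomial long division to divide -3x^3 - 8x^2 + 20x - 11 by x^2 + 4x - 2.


(-3x^3 - 8x^2 + 20x - 11) / (x^2 + 4x - 2)
Step 1: -3x * (x^2 + 4x - 2) = -3x^3 - 12x^2 + 6x; subtract.
Step 2: 4 * (x^2 + 4x - 2) = 4x^2 + 16x - 8; subtract.
Quotient: -3x + 4, Remainder: -2x - 3


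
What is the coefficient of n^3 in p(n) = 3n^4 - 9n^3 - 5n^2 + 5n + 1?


Read off the coefficient of n^3: -9


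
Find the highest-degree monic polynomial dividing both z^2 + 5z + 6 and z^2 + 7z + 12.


Factor each:
  z^2 + 5z + 6 = (z + 3)(z + 2)
  z^2 + 7z + 12 = (z + 3)(z + 4)
Common monic factor: z + 3


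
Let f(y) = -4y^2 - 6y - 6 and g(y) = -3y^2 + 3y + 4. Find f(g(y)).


Substitute g(y) into f:
f(g(y)) = -4*(-3y^2 + 3y + 4)^2 + (-6)*(-3y^2 + 3y + 4) + (-6)
(-3y^2 + 3y + 4)^2 = 9y^4 - 18y^3 - 15y^2 + 24y + 16
Expand and combine: -36y^4 + 72y^3 + 78y^2 - 114y - 94


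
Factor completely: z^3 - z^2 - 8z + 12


Try integer roots (divisors of 12). z=2: p(2)=0.
Divide out (z - 2): quotient is z^2 + z - 6.
Factor the quadratic: (z + 3)(z - 2)
Result: (z - 2)(z + 3)(z - 2)


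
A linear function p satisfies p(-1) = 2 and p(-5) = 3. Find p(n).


p(n) = mn + b. Using p(-1)=2, p(-5)=3:
m = (2 - 3)/(-1 + 5) = -1/4 = -1/4
b = 2 - m*(-1) = 2 - 1/4 = 7/4
p(n) = -(1/4)n + (7/4)


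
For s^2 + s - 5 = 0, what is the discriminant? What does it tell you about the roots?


D = b^2 - 4ac = (1)^2 - 4(1)(-5) = 1 + 20 = 21
Since D > 0: two distinct irrational roots


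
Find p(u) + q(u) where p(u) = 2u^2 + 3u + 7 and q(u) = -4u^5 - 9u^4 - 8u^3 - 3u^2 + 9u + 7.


Align terms by degree and add:
  2u^2 + 3u + 7
  -4u^5 - 9u^4 - 8u^3 - 3u^2 + 9u + 7
= -4u^5 - 9u^4 - 8u^3 - u^2 + 12u + 14


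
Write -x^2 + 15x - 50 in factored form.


Roots satisfy r1 + r2 = -b/a = 15 and r1*r2 = c/a = 50.
So r1 = 5, r2 = 10.
-x^2 + 15x - 50 = -(x - r1)(x - r2) = -(x - 5)(x - 10)


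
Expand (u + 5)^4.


Expand (u + 5)^4 by repeated multiplication:
  (u + 5)^2 = u^2 + 10u + 25
  (u + 5)^3 = u^3 + 15u^2 + 75u + 125
= u^4 + 20u^3 + 150u^2 + 500u + 625


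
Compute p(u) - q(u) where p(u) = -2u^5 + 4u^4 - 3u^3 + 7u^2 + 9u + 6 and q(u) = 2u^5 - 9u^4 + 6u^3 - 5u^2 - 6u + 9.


Distribute the minus sign:
  (-2u^5 + 4u^4 - 3u^3 + 7u^2 + 9u + 6)
- (2u^5 - 9u^4 + 6u^3 - 5u^2 - 6u + 9)
Negate second polynomial: -2u^5 + 9u^4 - 6u^3 + 5u^2 + 6u - 9
Add: -4u^5 + 13u^4 - 9u^3 + 12u^2 + 15u - 3


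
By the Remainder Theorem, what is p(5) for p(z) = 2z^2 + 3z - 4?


By the Remainder Theorem, the remainder equals p(5):
  2*(5)^2 = 50
  3*(5)^1 = 15
  constant: -4
Sum: 50 + 15 - 4 = 61


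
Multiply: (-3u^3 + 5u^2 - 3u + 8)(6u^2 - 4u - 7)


Distribute each term of the first polynomial:
  (-3u^3)(6u^2 - 4u - 7) = -18u^5 + 12u^4 + 21u^3
  (5u^2)(6u^2 - 4u - 7) = 30u^4 - 20u^3 - 35u^2
  (-3u)(6u^2 - 4u - 7) = -18u^3 + 12u^2 + 21u
  (8)(6u^2 - 4u - 7) = 48u^2 - 32u - 56
Sum: -18u^5 + 42u^4 - 17u^3 + 25u^2 - 11u - 56


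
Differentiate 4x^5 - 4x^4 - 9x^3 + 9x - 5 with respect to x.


Apply the power rule term by term:
  d/dx(4x^5) = 20x^4
  d/dx(-4x^4) = -16x^3
  d/dx(-9x^3) = -27x^2
  d/dx(9x) = 9
  d/dx(-5) = 0
p'(x) = 20x^4 - 16x^3 - 27x^2 + 9


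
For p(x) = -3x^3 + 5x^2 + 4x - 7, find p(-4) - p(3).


p(-4) = 249
p(3) = -31
p(-4) - p(3) = 249 + 31 = 280


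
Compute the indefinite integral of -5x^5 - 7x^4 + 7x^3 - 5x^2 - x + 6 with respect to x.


Reverse power rule on each term:
  ∫ -5x^5 dx = -(5/6)x^6
  ∫ -7x^4 dx = -(7/5)x^5
  ∫ 7x^3 dx = (7/4)x^4
  ∫ -5x^2 dx = -(5/3)x^3
  ∫ -x dx = -(1/2)x^2
  ∫ 6 dx = 6x
F(x) = -(5/6)x^6 - (7/5)x^5 + (7/4)x^4 - (5/3)x^3 - (1/2)x^2 + 6x + C


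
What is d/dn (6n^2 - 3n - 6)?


Apply the power rule term by term:
  d/dn(6n^2) = 12n
  d/dn(-3n) = -3
  d/dn(-6) = 0
p'(n) = 12n - 3


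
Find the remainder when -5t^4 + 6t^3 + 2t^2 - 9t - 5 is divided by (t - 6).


By the Remainder Theorem, the remainder equals p(6):
  -5*(6)^4 = -6480
  6*(6)^3 = 1296
  2*(6)^2 = 72
  -9*(6)^1 = -54
  constant: -5
Sum: -6480 + 1296 + 72 - 54 - 5 = -5171


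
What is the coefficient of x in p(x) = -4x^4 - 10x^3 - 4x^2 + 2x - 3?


Read off the coefficient of x: 2


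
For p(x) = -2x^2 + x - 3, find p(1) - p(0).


p(1) = -4
p(0) = -3
p(1) - p(0) = -4 + 3 = -1


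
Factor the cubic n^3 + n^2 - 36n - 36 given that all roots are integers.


Try integer roots (divisors of -36). n=-6: p(-6)=0.
Divide out (n + 6): quotient is n^2 - 5n - 6.
Factor the quadratic: (n + 1)(n - 6)
Result: (n + 6)(n + 1)(n - 6)


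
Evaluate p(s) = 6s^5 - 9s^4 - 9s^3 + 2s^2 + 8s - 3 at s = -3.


Using direct substitution:
  6 * (-3)^5 = -1458
  -9 * (-3)^4 = -729
  -9 * (-3)^3 = 243
  2 * (-3)^2 = 18
  8 * (-3)^1 = -24
  constant: -3
Sum = -1458 - 729 + 243 + 18 - 24 - 3 = -1953


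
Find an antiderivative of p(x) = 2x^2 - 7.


Reverse power rule on each term:
  ∫ 2x^2 dx = (2/3)x^3
  ∫ -7 dx = -7x
F(x) = (2/3)x^3 - 7x + C


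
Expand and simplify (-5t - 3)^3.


Expand (-5t - 3)^3 by repeated multiplication:
  (-5t - 3)^2 = 25t^2 + 30t + 9
= -125t^3 - 225t^2 - 135t - 27


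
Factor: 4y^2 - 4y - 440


Roots satisfy r1 + r2 = -b/a = 1 and r1*r2 = c/a = -110.
So r1 = -10, r2 = 11.
4y^2 - 4y - 440 = 4(y - r1)(y - r2) = 4(y + 10)(y - 11)


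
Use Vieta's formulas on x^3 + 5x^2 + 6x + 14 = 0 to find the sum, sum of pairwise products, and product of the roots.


Monic cubic x^3+bx^2+cx+d=0: sum=-b, pairwise sum=c, product=-d.
b=5, c=6, d=14
r1+r2+r3 = -5
r1r2+r1r3+r2r3 = 6
r1r2r3 = -14


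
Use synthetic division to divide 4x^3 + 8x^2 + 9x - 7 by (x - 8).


Synthetic division with c = 8. Coefficients: 4, 8, 9, -7
Bring down 4.
  4 * 8 = 32; 32 + 8 = 40
  40 * 8 = 320; 320 + 9 = 329
  329 * 8 = 2632; 2632 - 7 = 2625
Quotient: 4x^2 + 40x + 329, Remainder: 2625


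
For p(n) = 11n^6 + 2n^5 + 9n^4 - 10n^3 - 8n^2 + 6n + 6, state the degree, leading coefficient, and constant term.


Highest power of n is 6, with coefficient 11. Constant term is 6.
Degree = 6, leading coefficient = 11, constant term = 6


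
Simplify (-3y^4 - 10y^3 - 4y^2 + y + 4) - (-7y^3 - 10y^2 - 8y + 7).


Distribute the minus sign:
  (-3y^4 - 10y^3 - 4y^2 + y + 4)
- (-7y^3 - 10y^2 - 8y + 7)
Negate second polynomial: 7y^3 + 10y^2 + 8y - 7
Add: -3y^4 - 3y^3 + 6y^2 + 9y - 3


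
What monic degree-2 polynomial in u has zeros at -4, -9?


p(u) = (u + 4)(u + 9)
Expand: u^2 + 13u + 36


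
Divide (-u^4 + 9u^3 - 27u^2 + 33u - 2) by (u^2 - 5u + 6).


(-u^4 + 9u^3 - 27u^2 + 33u - 2) / (u^2 - 5u + 6)
Step 1: -u^2 * (u^2 - 5u + 6) = -u^4 + 5u^3 - 6u^2; subtract.
Step 2: 4u * (u^2 - 5u + 6) = 4u^3 - 20u^2 + 24u; subtract.
Step 3: -1 * (u^2 - 5u + 6) = -u^2 + 5u - 6; subtract.
Quotient: -u^2 + 4u - 1, Remainder: 4u + 4


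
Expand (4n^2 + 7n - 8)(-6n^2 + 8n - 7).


Distribute each term of the first polynomial:
  (4n^2)(-6n^2 + 8n - 7) = -24n^4 + 32n^3 - 28n^2
  (7n)(-6n^2 + 8n - 7) = -42n^3 + 56n^2 - 49n
  (-8)(-6n^2 + 8n - 7) = 48n^2 - 64n + 56
Sum: -24n^4 - 10n^3 + 76n^2 - 113n + 56


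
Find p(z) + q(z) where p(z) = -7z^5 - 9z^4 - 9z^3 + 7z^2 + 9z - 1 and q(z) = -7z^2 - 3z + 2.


Align terms by degree and add:
  -7z^5 - 9z^4 - 9z^3 + 7z^2 + 9z - 1
  -7z^2 - 3z + 2
= -7z^5 - 9z^4 - 9z^3 + 6z + 1


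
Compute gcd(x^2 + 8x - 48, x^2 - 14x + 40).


Factor each:
  x^2 + 8x - 48 = (x - 4)(x + 12)
  x^2 - 14x + 40 = (x - 4)(x - 10)
Common monic factor: x - 4


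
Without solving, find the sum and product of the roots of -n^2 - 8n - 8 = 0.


For an^2+bn+c=0: sum = -b/a, product = c/a.
a=-1, b=-8, c=-8
Sum = -(-8)/-1 = -8
Product = (-8)/-1 = 8


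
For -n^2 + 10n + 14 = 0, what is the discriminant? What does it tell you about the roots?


D = b^2 - 4ac = (10)^2 - 4(-1)(14) = 100 + 56 = 156
Since D > 0: two distinct irrational roots


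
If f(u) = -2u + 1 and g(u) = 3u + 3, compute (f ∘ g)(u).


Substitute g(u) into f:
f(g(u)) = -2*(3u + 3) + 1
Expand and combine: -6u - 5


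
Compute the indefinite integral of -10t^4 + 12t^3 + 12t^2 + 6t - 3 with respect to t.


Reverse power rule on each term:
  ∫ -10t^4 dt = -2t^5
  ∫ 12t^3 dt = 3t^4
  ∫ 12t^2 dt = 4t^3
  ∫ 6t dt = 3t^2
  ∫ -3 dt = -3t
F(t) = -2t^5 + 3t^4 + 4t^3 + 3t^2 - 3t + C


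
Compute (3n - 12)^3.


Expand (3n - 12)^3 by repeated multiplication:
  (3n - 12)^2 = 9n^2 - 72n + 144
= 27n^3 - 324n^2 + 1296n - 1728


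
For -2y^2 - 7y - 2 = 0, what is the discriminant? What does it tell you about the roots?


D = b^2 - 4ac = (-7)^2 - 4(-2)(-2) = 49 - 16 = 33
Since D > 0: two distinct irrational roots


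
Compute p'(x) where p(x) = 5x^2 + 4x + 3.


Apply the power rule term by term:
  d/dx(5x^2) = 10x
  d/dx(4x) = 4
  d/dx(3) = 0
p'(x) = 10x + 4


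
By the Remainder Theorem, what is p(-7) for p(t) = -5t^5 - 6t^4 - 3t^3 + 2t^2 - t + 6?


By the Remainder Theorem, the remainder equals p(-7):
  -5*(-7)^5 = 84035
  -6*(-7)^4 = -14406
  -3*(-7)^3 = 1029
  2*(-7)^2 = 98
  -1*(-7)^1 = 7
  constant: 6
Sum: 84035 - 14406 + 1029 + 98 + 7 + 6 = 70769


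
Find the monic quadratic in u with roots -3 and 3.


p(u) = (u + 3)(u - 3)
Expand: u^2 - 9


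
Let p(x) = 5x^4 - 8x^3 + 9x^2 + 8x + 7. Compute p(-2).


Using direct substitution:
  5 * (-2)^4 = 80
  -8 * (-2)^3 = 64
  9 * (-2)^2 = 36
  8 * (-2)^1 = -16
  constant: 7
Sum = 80 + 64 + 36 - 16 + 7 = 171


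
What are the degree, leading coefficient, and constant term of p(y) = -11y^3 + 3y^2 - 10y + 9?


Highest power of y is 3, with coefficient -11. Constant term is 9.
Degree = 3, leading coefficient = -11, constant term = 9


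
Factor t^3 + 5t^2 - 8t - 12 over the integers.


Try integer roots (divisors of -12). t=-1: p(-1)=0.
Divide out (t + 1): quotient is t^2 + 4t - 12.
Factor the quadratic: (t - 2)(t + 6)
Result: (t + 1)(t - 2)(t + 6)


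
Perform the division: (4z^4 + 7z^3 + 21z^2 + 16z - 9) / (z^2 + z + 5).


(4z^4 + 7z^3 + 21z^2 + 16z - 9) / (z^2 + z + 5)
Step 1: 4z^2 * (z^2 + z + 5) = 4z^4 + 4z^3 + 20z^2; subtract.
Step 2: 3z * (z^2 + z + 5) = 3z^3 + 3z^2 + 15z; subtract.
Step 3: -2 * (z^2 + z + 5) = -2z^2 - 2z - 10; subtract.
Quotient: 4z^2 + 3z - 2, Remainder: 3z + 1


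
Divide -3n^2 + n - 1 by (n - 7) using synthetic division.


Synthetic division with c = 7. Coefficients: -3, 1, -1
Bring down -3.
  -3 * 7 = -21; -21 + 1 = -20
  -20 * 7 = -140; -140 - 1 = -141
Quotient: -3n - 20, Remainder: -141


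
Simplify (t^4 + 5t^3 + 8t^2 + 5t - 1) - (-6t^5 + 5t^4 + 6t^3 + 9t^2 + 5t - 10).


Distribute the minus sign:
  (t^4 + 5t^3 + 8t^2 + 5t - 1)
- (-6t^5 + 5t^4 + 6t^3 + 9t^2 + 5t - 10)
Negate second polynomial: 6t^5 - 5t^4 - 6t^3 - 9t^2 - 5t + 10
Add: 6t^5 - 4t^4 - t^3 - t^2 + 9


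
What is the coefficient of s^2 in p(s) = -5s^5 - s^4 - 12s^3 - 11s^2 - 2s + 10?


Read off the coefficient of s^2: -11


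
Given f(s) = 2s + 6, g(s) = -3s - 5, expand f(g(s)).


Substitute g(s) into f:
f(g(s)) = 2*(-3s - 5) + 6
Expand and combine: -6s - 4


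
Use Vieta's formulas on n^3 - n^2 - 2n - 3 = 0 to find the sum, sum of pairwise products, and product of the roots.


Monic cubic n^3+bn^2+cn+d=0: sum=-b, pairwise sum=c, product=-d.
b=-1, c=-2, d=-3
r1+r2+r3 = 1
r1r2+r1r3+r2r3 = -2
r1r2r3 = 3


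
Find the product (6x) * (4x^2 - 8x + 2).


Distribute each term of the first polynomial:
  (6x)(4x^2 - 8x + 2) = 24x^3 - 48x^2 + 12x
Sum: 24x^3 - 48x^2 + 12x


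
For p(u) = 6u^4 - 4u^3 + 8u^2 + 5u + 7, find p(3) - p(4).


p(3) = 472
p(4) = 1435
p(3) - p(4) = 472 - 1435 = -963


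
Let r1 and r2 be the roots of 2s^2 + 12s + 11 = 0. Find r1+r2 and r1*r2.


For as^2+bs+c=0: sum = -b/a, product = c/a.
a=2, b=12, c=11
Sum = -(12)/2 = -6
Product = (11)/2 = 11/2


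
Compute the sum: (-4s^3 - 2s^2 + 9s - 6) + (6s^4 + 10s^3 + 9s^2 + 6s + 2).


Align terms by degree and add:
  -4s^3 - 2s^2 + 9s - 6
+ 6s^4 + 10s^3 + 9s^2 + 6s + 2
= 6s^4 + 6s^3 + 7s^2 + 15s - 4


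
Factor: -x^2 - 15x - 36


Roots satisfy r1 + r2 = -b/a = -15 and r1*r2 = c/a = 36.
So r1 = -12, r2 = -3.
-x^2 - 15x - 36 = -(x - r1)(x - r2) = -(x + 12)(x + 3)


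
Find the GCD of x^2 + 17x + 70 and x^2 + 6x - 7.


Factor each:
  x^2 + 17x + 70 = (x + 7)(x + 10)
  x^2 + 6x - 7 = (x + 7)(x - 1)
Common monic factor: x + 7


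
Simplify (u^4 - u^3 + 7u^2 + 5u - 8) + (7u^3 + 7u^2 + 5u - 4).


Align terms by degree and add:
  u^4 - u^3 + 7u^2 + 5u - 8
+ 7u^3 + 7u^2 + 5u - 4
= u^4 + 6u^3 + 14u^2 + 10u - 12


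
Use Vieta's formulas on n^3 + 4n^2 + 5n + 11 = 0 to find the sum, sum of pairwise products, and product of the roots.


Monic cubic n^3+bn^2+cn+d=0: sum=-b, pairwise sum=c, product=-d.
b=4, c=5, d=11
r1+r2+r3 = -4
r1r2+r1r3+r2r3 = 5
r1r2r3 = -11


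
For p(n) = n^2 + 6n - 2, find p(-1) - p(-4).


p(-1) = -7
p(-4) = -10
p(-1) - p(-4) = -7 + 10 = 3


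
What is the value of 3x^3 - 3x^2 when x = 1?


Using direct substitution:
  3 * (1)^3 = 3
  -3 * (1)^2 = -3
  0 * (1)^1 = 0
  constant: 0
Sum = 3 - 3 + 0 + 0 = 0


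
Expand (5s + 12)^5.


Expand (5s + 12)^5 by repeated multiplication:
  (5s + 12)^2 = 25s^2 + 120s + 144
  (5s + 12)^3 = 125s^3 + 900s^2 + 2160s + 1728
  (5s + 12)^4 = 625s^4 + 6000s^3 + 21600s^2 + 34560s + 20736
= 3125s^5 + 37500s^4 + 180000s^3 + 432000s^2 + 518400s + 248832


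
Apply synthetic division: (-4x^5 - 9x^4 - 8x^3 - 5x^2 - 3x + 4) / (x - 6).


Synthetic division with c = 6. Coefficients: -4, -9, -8, -5, -3, 4
Bring down -4.
  -4 * 6 = -24; -24 - 9 = -33
  -33 * 6 = -198; -198 - 8 = -206
  -206 * 6 = -1236; -1236 - 5 = -1241
  -1241 * 6 = -7446; -7446 - 3 = -7449
  -7449 * 6 = -44694; -44694 + 4 = -44690
Quotient: -4x^4 - 33x^3 - 206x^2 - 1241x - 7449, Remainder: -44690


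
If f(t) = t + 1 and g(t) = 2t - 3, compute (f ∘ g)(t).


Substitute g(t) into f:
f(g(t)) = 1*(2t - 3) + 1
Expand and combine: 2t - 2


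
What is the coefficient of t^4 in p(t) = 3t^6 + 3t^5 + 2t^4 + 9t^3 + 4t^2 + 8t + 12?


Read off the coefficient of t^4: 2


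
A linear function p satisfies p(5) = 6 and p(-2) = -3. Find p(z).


p(z) = mz + b. Using p(5)=6, p(-2)=-3:
m = (6 + 3)/(5 + 2) = 9/7 = 9/7
b = 6 - m*(5) = 6 - 45/7 = -3/7
p(z) = (9/7)z - (3/7)


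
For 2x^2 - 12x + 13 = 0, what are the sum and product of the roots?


For ax^2+bx+c=0: sum = -b/a, product = c/a.
a=2, b=-12, c=13
Sum = -(-12)/2 = 6
Product = (13)/2 = 13/2


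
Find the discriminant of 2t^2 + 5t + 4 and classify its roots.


D = b^2 - 4ac = (5)^2 - 4(2)(4) = 25 - 32 = -7
Since D < 0: two complex conjugate roots (no real roots)


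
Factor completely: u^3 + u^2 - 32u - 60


Try integer roots (divisors of -60). u=6: p(6)=0.
Divide out (u - 6): quotient is u^2 + 7u + 10.
Factor the quadratic: (u + 2)(u + 5)
Result: (u - 6)(u + 2)(u + 5)


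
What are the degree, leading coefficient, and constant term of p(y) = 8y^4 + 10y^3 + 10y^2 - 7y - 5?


Highest power of y is 4, with coefficient 8. Constant term is -5.
Degree = 4, leading coefficient = 8, constant term = -5


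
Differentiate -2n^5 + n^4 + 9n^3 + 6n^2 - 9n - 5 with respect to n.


Apply the power rule term by term:
  d/dn(-2n^5) = -10n^4
  d/dn(n^4) = 4n^3
  d/dn(9n^3) = 27n^2
  d/dn(6n^2) = 12n
  d/dn(-9n) = -9
  d/dn(-5) = 0
p'(n) = -10n^4 + 4n^3 + 27n^2 + 12n - 9


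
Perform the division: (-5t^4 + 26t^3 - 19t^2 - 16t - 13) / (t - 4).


(-5t^4 + 26t^3 - 19t^2 - 16t - 13) / (t - 4)
Step 1: -5t^3 * (t - 4) = -5t^4 + 20t^3; subtract.
Step 2: 6t^2 * (t - 4) = 6t^3 - 24t^2; subtract.
Step 3: 5t * (t - 4) = 5t^2 - 20t; subtract.
Step 4: 4 * (t - 4) = 4t - 16; subtract.
Quotient: -5t^3 + 6t^2 + 5t + 4, Remainder: 3


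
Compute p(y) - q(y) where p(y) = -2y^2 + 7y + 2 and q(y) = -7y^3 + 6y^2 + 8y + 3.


Distribute the minus sign:
  (-2y^2 + 7y + 2)
- (-7y^3 + 6y^2 + 8y + 3)
Negate second polynomial: 7y^3 - 6y^2 - 8y - 3
Add: 7y^3 - 8y^2 - y - 1


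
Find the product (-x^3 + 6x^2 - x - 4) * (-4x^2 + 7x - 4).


Distribute each term of the first polynomial:
  (-x^3)(-4x^2 + 7x - 4) = 4x^5 - 7x^4 + 4x^3
  (6x^2)(-4x^2 + 7x - 4) = -24x^4 + 42x^3 - 24x^2
  (-x)(-4x^2 + 7x - 4) = 4x^3 - 7x^2 + 4x
  (-4)(-4x^2 + 7x - 4) = 16x^2 - 28x + 16
Sum: 4x^5 - 31x^4 + 50x^3 - 15x^2 - 24x + 16


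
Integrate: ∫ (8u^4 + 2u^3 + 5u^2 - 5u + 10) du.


Reverse power rule on each term:
  ∫ 8u^4 du = (8/5)u^5
  ∫ 2u^3 du = (1/2)u^4
  ∫ 5u^2 du = (5/3)u^3
  ∫ -5u du = -(5/2)u^2
  ∫ 10 du = 10u
F(u) = (8/5)u^5 + (1/2)u^4 + (5/3)u^3 - (5/2)u^2 + 10u + C


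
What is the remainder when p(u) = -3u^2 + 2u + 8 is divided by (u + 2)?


By the Remainder Theorem, the remainder equals p(-2):
  -3*(-2)^2 = -12
  2*(-2)^1 = -4
  constant: 8
Sum: -12 - 4 + 8 = -8


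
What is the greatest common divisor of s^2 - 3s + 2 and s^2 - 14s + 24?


Factor each:
  s^2 - 3s + 2 = (s - 2)(s - 1)
  s^2 - 14s + 24 = (s - 2)(s - 12)
Common monic factor: s - 2


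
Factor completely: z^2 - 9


Roots satisfy r1 + r2 = -b/a = 0 and r1*r2 = c/a = -9.
So r1 = 3, r2 = -3.
z^2 - 9 = (z - r1)(z - r2) = (z - 3)(z + 3)


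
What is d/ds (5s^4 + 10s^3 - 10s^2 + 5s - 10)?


Apply the power rule term by term:
  d/ds(5s^4) = 20s^3
  d/ds(10s^3) = 30s^2
  d/ds(-10s^2) = -20s
  d/ds(5s) = 5
  d/ds(-10) = 0
p'(s) = 20s^3 + 30s^2 - 20s + 5


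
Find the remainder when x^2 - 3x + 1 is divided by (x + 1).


By the Remainder Theorem, the remainder equals p(-1):
  1*(-1)^2 = 1
  -3*(-1)^1 = 3
  constant: 1
Sum: 1 + 3 + 1 = 5


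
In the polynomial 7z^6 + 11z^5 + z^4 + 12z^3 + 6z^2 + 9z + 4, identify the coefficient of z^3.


Read off the coefficient of z^3: 12


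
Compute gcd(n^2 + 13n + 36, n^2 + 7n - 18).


Factor each:
  n^2 + 13n + 36 = (n + 9)(n + 4)
  n^2 + 7n - 18 = (n + 9)(n - 2)
Common monic factor: n + 9


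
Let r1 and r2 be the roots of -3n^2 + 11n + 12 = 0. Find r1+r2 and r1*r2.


For an^2+bn+c=0: sum = -b/a, product = c/a.
a=-3, b=11, c=12
Sum = -(11)/-3 = 11/3
Product = (12)/-3 = -4


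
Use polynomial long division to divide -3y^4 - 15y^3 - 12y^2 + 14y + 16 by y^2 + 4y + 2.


(-3y^4 - 15y^3 - 12y^2 + 14y + 16) / (y^2 + 4y + 2)
Step 1: -3y^2 * (y^2 + 4y + 2) = -3y^4 - 12y^3 - 6y^2; subtract.
Step 2: -3y * (y^2 + 4y + 2) = -3y^3 - 12y^2 - 6y; subtract.
Step 3: 6 * (y^2 + 4y + 2) = 6y^2 + 24y + 12; subtract.
Quotient: -3y^2 - 3y + 6, Remainder: -4y + 4


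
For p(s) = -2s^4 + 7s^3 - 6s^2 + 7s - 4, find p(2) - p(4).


p(2) = 10
p(4) = -136
p(2) - p(4) = 10 + 136 = 146


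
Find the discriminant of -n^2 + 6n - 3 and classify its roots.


D = b^2 - 4ac = (6)^2 - 4(-1)(-3) = 36 - 12 = 24
Since D > 0: two distinct irrational roots


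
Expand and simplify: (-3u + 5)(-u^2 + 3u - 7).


Distribute each term of the first polynomial:
  (-3u)(-u^2 + 3u - 7) = 3u^3 - 9u^2 + 21u
  (5)(-u^2 + 3u - 7) = -5u^2 + 15u - 35
Sum: 3u^3 - 14u^2 + 36u - 35


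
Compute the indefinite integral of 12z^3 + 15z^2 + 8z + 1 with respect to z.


Reverse power rule on each term:
  ∫ 12z^3 dz = 3z^4
  ∫ 15z^2 dz = 5z^3
  ∫ 8z dz = 4z^2
  ∫ 1 dz = z
F(z) = 3z^4 + 5z^3 + 4z^2 + z + C


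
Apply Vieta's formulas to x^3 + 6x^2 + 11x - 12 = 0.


Monic cubic x^3+bx^2+cx+d=0: sum=-b, pairwise sum=c, product=-d.
b=6, c=11, d=-12
r1+r2+r3 = -6
r1r2+r1r3+r2r3 = 11
r1r2r3 = 12


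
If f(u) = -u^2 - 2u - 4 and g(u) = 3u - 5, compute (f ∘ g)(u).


Substitute g(u) into f:
f(g(u)) = -1*(3u - 5)^2 + (-2)*(3u - 5) + (-4)
(3u - 5)^2 = 9u^2 - 30u + 25
Expand and combine: -9u^2 + 24u - 19


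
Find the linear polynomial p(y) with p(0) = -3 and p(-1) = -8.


p(y) = my + b. Using p(0)=-3, p(-1)=-8:
m = (-3 + 8)/(0 + 1) = 5/1 = 5
b = -3 - m*(0) = -3 = -3
p(y) = 5y - 3


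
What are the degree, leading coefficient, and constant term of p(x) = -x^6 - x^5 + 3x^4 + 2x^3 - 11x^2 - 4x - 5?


Highest power of x is 6, with coefficient -1. Constant term is -5.
Degree = 6, leading coefficient = -1, constant term = -5


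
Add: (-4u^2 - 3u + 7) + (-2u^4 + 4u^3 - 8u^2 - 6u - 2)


Align terms by degree and add:
  -4u^2 - 3u + 7
  -2u^4 + 4u^3 - 8u^2 - 6u - 2
= -2u^4 + 4u^3 - 12u^2 - 9u + 5


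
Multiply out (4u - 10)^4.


Expand (4u - 10)^4 by repeated multiplication:
  (4u - 10)^2 = 16u^2 - 80u + 100
  (4u - 10)^3 = 64u^3 - 480u^2 + 1200u - 1000
= 256u^4 - 2560u^3 + 9600u^2 - 16000u + 10000


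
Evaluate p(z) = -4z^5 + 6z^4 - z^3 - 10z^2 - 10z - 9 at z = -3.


Using direct substitution:
  -4 * (-3)^5 = 972
  6 * (-3)^4 = 486
  -1 * (-3)^3 = 27
  -10 * (-3)^2 = -90
  -10 * (-3)^1 = 30
  constant: -9
Sum = 972 + 486 + 27 - 90 + 30 - 9 = 1416


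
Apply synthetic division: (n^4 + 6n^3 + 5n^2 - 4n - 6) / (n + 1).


Synthetic division with c = -1. Coefficients: 1, 6, 5, -4, -6
Bring down 1.
  1 * -1 = -1; -1 + 6 = 5
  5 * -1 = -5; -5 + 5 = 0
  0 * -1 = 0; 0 - 4 = -4
  -4 * -1 = 4; 4 - 6 = -2
Quotient: n^3 + 5n^2 - 4, Remainder: -2


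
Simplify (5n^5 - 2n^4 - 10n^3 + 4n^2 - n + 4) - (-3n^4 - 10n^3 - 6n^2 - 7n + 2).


Distribute the minus sign:
  (5n^5 - 2n^4 - 10n^3 + 4n^2 - n + 4)
- (-3n^4 - 10n^3 - 6n^2 - 7n + 2)
Negate second polynomial: 3n^4 + 10n^3 + 6n^2 + 7n - 2
Add: 5n^5 + n^4 + 10n^2 + 6n + 2


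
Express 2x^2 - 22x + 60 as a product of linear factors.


Roots satisfy r1 + r2 = -b/a = 11 and r1*r2 = c/a = 30.
So r1 = 5, r2 = 6.
2x^2 - 22x + 60 = 2(x - r1)(x - r2) = 2(x - 5)(x - 6)


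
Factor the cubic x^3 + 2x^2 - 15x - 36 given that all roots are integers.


Try integer roots (divisors of -36). x=-3: p(-3)=0.
Divide out (x + 3): quotient is x^2 - x - 12.
Factor the quadratic: (x + 3)(x - 4)
Result: (x + 3)(x + 3)(x - 4)


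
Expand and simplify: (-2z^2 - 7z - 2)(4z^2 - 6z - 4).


Distribute each term of the first polynomial:
  (-2z^2)(4z^2 - 6z - 4) = -8z^4 + 12z^3 + 8z^2
  (-7z)(4z^2 - 6z - 4) = -28z^3 + 42z^2 + 28z
  (-2)(4z^2 - 6z - 4) = -8z^2 + 12z + 8
Sum: -8z^4 - 16z^3 + 42z^2 + 40z + 8


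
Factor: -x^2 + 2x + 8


Roots satisfy r1 + r2 = -b/a = 2 and r1*r2 = c/a = -8.
So r1 = 4, r2 = -2.
-x^2 + 2x + 8 = -(x - r1)(x - r2) = -(x - 4)(x + 2)


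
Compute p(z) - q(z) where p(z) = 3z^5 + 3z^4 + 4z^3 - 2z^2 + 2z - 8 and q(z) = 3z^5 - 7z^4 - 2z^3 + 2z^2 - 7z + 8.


Distribute the minus sign:
  (3z^5 + 3z^4 + 4z^3 - 2z^2 + 2z - 8)
- (3z^5 - 7z^4 - 2z^3 + 2z^2 - 7z + 8)
Negate second polynomial: -3z^5 + 7z^4 + 2z^3 - 2z^2 + 7z - 8
Add: 10z^4 + 6z^3 - 4z^2 + 9z - 16


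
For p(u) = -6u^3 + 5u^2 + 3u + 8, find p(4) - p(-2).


p(4) = -284
p(-2) = 70
p(4) - p(-2) = -284 - 70 = -354


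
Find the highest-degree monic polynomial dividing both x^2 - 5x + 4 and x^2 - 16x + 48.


Factor each:
  x^2 - 5x + 4 = (x - 4)(x - 1)
  x^2 - 16x + 48 = (x - 4)(x - 12)
Common monic factor: x - 4


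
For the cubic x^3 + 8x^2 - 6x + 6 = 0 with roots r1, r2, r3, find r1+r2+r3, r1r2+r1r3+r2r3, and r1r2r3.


Monic cubic x^3+bx^2+cx+d=0: sum=-b, pairwise sum=c, product=-d.
b=8, c=-6, d=6
r1+r2+r3 = -8
r1r2+r1r3+r2r3 = -6
r1r2r3 = -6


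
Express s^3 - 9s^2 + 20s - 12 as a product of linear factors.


Try integer roots (divisors of -12). s=2: p(2)=0.
Divide out (s - 2): quotient is s^2 - 7s + 6.
Factor the quadratic: (s - 6)(s - 1)
Result: (s - 2)(s - 6)(s - 1)


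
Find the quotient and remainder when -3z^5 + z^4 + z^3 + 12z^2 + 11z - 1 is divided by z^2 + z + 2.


(-3z^5 + z^4 + z^3 + 12z^2 + 11z - 1) / (z^2 + z + 2)
Step 1: -3z^3 * (z^2 + z + 2) = -3z^5 - 3z^4 - 6z^3; subtract.
Step 2: 4z^2 * (z^2 + z + 2) = 4z^4 + 4z^3 + 8z^2; subtract.
Step 3: 3z * (z^2 + z + 2) = 3z^3 + 3z^2 + 6z; subtract.
Step 4: 1 * (z^2 + z + 2) = z^2 + z + 2; subtract.
Quotient: -3z^3 + 4z^2 + 3z + 1, Remainder: 4z - 3


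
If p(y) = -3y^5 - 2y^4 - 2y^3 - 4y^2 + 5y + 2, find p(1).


Using direct substitution:
  -3 * (1)^5 = -3
  -2 * (1)^4 = -2
  -2 * (1)^3 = -2
  -4 * (1)^2 = -4
  5 * (1)^1 = 5
  constant: 2
Sum = -3 - 2 - 2 - 4 + 5 + 2 = -4


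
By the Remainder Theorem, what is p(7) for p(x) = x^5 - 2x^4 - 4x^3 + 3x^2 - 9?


By the Remainder Theorem, the remainder equals p(7):
  1*(7)^5 = 16807
  -2*(7)^4 = -4802
  -4*(7)^3 = -1372
  3*(7)^2 = 147
  0*(7)^1 = 0
  constant: -9
Sum: 16807 - 4802 - 1372 + 147 + 0 - 9 = 10771


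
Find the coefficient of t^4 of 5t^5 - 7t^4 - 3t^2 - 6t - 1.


Read off the coefficient of t^4: -7


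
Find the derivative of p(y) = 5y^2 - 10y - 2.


Apply the power rule term by term:
  d/dy(5y^2) = 10y
  d/dy(-10y) = -10
  d/dy(-2) = 0
p'(y) = 10y - 10


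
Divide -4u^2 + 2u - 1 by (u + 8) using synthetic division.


Synthetic division with c = -8. Coefficients: -4, 2, -1
Bring down -4.
  -4 * -8 = 32; 32 + 2 = 34
  34 * -8 = -272; -272 - 1 = -273
Quotient: -4u + 34, Remainder: -273


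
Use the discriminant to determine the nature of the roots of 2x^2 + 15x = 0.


D = b^2 - 4ac = (15)^2 - 4(2)(0) = 225 = 225
Since D > 0: two distinct rational roots


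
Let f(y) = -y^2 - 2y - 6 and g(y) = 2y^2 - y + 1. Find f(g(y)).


Substitute g(y) into f:
f(g(y)) = -1*(2y^2 - y + 1)^2 + (-2)*(2y^2 - y + 1) + (-6)
(2y^2 - y + 1)^2 = 4y^4 - 4y^3 + 5y^2 - 2y + 1
Expand and combine: -4y^4 + 4y^3 - 9y^2 + 4y - 9
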